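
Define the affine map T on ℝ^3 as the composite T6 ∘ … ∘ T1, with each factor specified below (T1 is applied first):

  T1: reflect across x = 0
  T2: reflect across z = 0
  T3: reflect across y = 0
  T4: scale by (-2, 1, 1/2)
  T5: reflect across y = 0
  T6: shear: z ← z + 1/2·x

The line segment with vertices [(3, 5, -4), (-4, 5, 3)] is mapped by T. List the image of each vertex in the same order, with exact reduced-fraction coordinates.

T1 reflect across x = 0: (3, 5, -4) → (-3, 5, -4); (-4, 5, 3) → (4, 5, 3)
T2 reflect across z = 0: (-3, 5, -4) → (-3, 5, 4); (4, 5, 3) → (4, 5, -3)
T3 reflect across y = 0: (-3, 5, 4) → (-3, -5, 4); (4, 5, -3) → (4, -5, -3)
T4 scale by (-2, 1, 1/2): (-3, -5, 4) → (6, -5, 2); (4, -5, -3) → (-8, -5, -3/2)
T5 reflect across y = 0: (6, -5, 2) → (6, 5, 2); (-8, -5, -3/2) → (-8, 5, -3/2)
T6 shear: z ← z + 1/2·x: (6, 5, 2) → (6, 5, 5); (-8, 5, -3/2) → (-8, 5, -11/2)

image vertices: (6, 5, 5), (-8, 5, -11/2)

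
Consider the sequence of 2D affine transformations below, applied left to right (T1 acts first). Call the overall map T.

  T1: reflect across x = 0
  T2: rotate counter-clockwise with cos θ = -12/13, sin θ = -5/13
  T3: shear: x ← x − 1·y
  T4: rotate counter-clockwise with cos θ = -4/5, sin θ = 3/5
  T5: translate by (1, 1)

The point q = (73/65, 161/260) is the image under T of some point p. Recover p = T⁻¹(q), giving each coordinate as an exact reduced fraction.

T1 = [-1 0 0; 0 1 0; 0 0 1]
T2·T1 = [12/13 5/13 0; 5/13 -12/13 0; 0 0 1]
T3·…·T1 = [7/13 17/13 0; 5/13 -12/13 0; 0 0 1]
T4·…·T1 = [-43/65 -32/65 0; 1/65 99/65 0; 0 0 1]
T5·…·T1 = [-43/65 -32/65 1; 1/65 99/65 1; 0 0 1]
det M = -1; M⁻¹ = [-99/65 -32/65 131/65; 1/65 43/65 -44/65; 0 0 1]
M⁻¹ · (73/65, 161/260)ᵀ = (0, -1/4)ᵀ

p = (0, -1/4)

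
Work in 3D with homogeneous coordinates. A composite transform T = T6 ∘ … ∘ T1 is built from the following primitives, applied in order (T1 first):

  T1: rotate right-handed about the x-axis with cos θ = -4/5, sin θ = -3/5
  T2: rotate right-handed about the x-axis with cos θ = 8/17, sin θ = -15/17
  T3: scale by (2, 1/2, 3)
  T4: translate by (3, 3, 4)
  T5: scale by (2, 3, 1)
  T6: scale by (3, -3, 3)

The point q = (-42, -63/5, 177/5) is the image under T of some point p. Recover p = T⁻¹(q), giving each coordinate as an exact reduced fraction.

p = (-5, 4, -1)

T1 = [1 0 0 0; 0 -4/5 3/5 0; 0 -3/5 -4/5 0; 0 0 0 1]
T2·T1 = [1 0 0 0; 0 -77/85 -36/85 0; 0 36/85 -77/85 0; 0 0 0 1]
T3·…·T1 = [2 0 0 0; 0 -77/170 -18/85 0; 0 108/85 -231/85 0; 0 0 0 1]
T4·…·T1 = [2 0 0 3; 0 -77/170 -18/85 3; 0 108/85 -231/85 4; 0 0 0 1]
T5·…·T1 = [4 0 0 6; 0 -231/170 -54/85 9; 0 108/85 -231/85 4; 0 0 0 1]
T6·…·T1 = [12 0 0 18; 0 693/170 162/85 -27; 0 324/85 -693/85 12; 0 0 0 1]
det M = -486; M⁻¹ = [1/12 0 0 -3/2; 0 154/765 4/85 414/85; 0 8/85 -77/765 956/255; 0 0 0 1]
M⁻¹ · (-42, -63/5, 177/5)ᵀ = (-5, 4, -1)ᵀ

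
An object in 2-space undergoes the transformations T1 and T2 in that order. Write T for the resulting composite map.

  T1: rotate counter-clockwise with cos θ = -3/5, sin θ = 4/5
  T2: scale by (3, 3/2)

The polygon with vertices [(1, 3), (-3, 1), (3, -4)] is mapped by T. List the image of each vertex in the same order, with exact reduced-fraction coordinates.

image vertices: (-9, -3/2), (3, -9/2), (21/5, 36/5)

T1 rotate counter-clockwise with cos θ = -3/5, sin θ = 4/5: (1, 3) → (-3, -1); (-3, 1) → (1, -3); (3, -4) → (7/5, 24/5)
T2 scale by (3, 3/2): (-3, -1) → (-9, -3/2); (1, -3) → (3, -9/2); (7/5, 24/5) → (21/5, 36/5)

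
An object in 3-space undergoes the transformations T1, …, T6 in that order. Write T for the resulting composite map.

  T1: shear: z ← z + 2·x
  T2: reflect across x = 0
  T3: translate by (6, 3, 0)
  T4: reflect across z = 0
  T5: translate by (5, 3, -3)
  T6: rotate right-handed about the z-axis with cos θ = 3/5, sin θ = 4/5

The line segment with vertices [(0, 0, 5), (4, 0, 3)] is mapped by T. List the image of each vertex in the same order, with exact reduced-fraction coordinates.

T1 shear: z ← z + 2·x: (0, 0, 5) → (0, 0, 5); (4, 0, 3) → (4, 0, 11)
T2 reflect across x = 0: (0, 0, 5) → (0, 0, 5); (4, 0, 11) → (-4, 0, 11)
T3 translate by (6, 3, 0): (0, 0, 5) → (6, 3, 5); (-4, 0, 11) → (2, 3, 11)
T4 reflect across z = 0: (6, 3, 5) → (6, 3, -5); (2, 3, 11) → (2, 3, -11)
T5 translate by (5, 3, -3): (6, 3, -5) → (11, 6, -8); (2, 3, -11) → (7, 6, -14)
T6 rotate right-handed about the z-axis with cos θ = 3/5, sin θ = 4/5: (11, 6, -8) → (9/5, 62/5, -8); (7, 6, -14) → (-3/5, 46/5, -14)

image vertices: (9/5, 62/5, -8), (-3/5, 46/5, -14)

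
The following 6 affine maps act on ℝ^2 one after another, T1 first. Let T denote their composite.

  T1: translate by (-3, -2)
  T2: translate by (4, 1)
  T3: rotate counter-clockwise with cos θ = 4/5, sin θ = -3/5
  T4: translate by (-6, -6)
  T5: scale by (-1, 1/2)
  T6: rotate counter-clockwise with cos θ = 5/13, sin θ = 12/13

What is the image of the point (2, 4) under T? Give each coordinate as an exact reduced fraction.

T1 translate by (-3, -2): (2, 4) → (-1, 2)
T2 translate by (4, 1): (-1, 2) → (3, 3)
T3 rotate counter-clockwise with cos θ = 4/5, sin θ = -3/5: (3, 3) → (21/5, 3/5)
T4 translate by (-6, -6): (21/5, 3/5) → (-9/5, -27/5)
T5 scale by (-1, 1/2): (-9/5, -27/5) → (9/5, -27/10)
T6 rotate counter-clockwise with cos θ = 5/13, sin θ = 12/13: (9/5, -27/10) → (207/65, 81/130)

T(p) = (207/65, 81/130)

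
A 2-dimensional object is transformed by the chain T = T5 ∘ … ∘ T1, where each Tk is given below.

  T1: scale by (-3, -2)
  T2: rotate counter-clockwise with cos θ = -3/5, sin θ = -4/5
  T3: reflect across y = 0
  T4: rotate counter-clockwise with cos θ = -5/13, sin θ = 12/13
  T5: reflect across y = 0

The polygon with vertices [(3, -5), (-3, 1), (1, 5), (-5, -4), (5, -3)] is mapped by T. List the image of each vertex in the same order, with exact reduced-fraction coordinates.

T1 scale by (-3, -2): (3, -5) → (-9, 10); (-3, 1) → (9, -2); (1, 5) → (-3, -10); (-5, -4) → (15, 8); (5, -3) → (-15, 6)
T2 rotate counter-clockwise with cos θ = -3/5, sin θ = -4/5: (-9, 10) → (67/5, 6/5); (9, -2) → (-7, -6); (-3, -10) → (-31/5, 42/5); (15, 8) → (-13/5, -84/5); (-15, 6) → (69/5, 42/5)
T3 reflect across y = 0: (67/5, 6/5) → (67/5, -6/5); (-7, -6) → (-7, 6); (-31/5, 42/5) → (-31/5, -42/5); (-13/5, -84/5) → (-13/5, 84/5); (69/5, 42/5) → (69/5, -42/5)
T4 rotate counter-clockwise with cos θ = -5/13, sin θ = 12/13: (67/5, -6/5) → (-263/65, 834/65); (-7, 6) → (-37/13, -114/13); (-31/5, -42/5) → (659/65, -162/65); (-13/5, 84/5) → (-943/65, -576/65); (69/5, -42/5) → (159/65, 1038/65)
T5 reflect across y = 0: (-263/65, 834/65) → (-263/65, -834/65); (-37/13, -114/13) → (-37/13, 114/13); (659/65, -162/65) → (659/65, 162/65); (-943/65, -576/65) → (-943/65, 576/65); (159/65, 1038/65) → (159/65, -1038/65)

image vertices: (-263/65, -834/65), (-37/13, 114/13), (659/65, 162/65), (-943/65, 576/65), (159/65, -1038/65)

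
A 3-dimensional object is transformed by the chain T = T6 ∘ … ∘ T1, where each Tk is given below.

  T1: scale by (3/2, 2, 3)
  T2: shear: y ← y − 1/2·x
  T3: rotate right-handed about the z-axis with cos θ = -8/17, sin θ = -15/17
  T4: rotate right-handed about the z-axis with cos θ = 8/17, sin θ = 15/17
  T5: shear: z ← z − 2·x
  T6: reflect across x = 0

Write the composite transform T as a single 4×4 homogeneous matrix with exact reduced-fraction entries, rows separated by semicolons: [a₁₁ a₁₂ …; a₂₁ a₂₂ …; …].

T1 = [3/2 0 0 0; 0 2 0 0; 0 0 3 0; 0 0 0 1]
T2·T1 = [3/2 0 0 0; -3/4 2 0 0; 0 0 3 0; 0 0 0 1]
T3·…·T1 = [-93/68 30/17 0 0; -33/34 -16/17 0 0; 0 0 3 0; 0 0 0 1]
T4·…·T1 = [123/578 480/289 0 0; -1923/1156 322/289 0 0; 0 0 3 0; 0 0 0 1]
T5·…·T1 = [123/578 480/289 0 0; -1923/1156 322/289 0 0; -123/289 -960/289 3 0; 0 0 0 1]
T6·…·T1 = [-123/578 -480/289 0 0; -1923/1156 322/289 0 0; -123/289 -960/289 3 0; 0 0 0 1]

T = [-123/578 -480/289 0 0; -1923/1156 322/289 0 0; -123/289 -960/289 3 0; 0 0 0 1]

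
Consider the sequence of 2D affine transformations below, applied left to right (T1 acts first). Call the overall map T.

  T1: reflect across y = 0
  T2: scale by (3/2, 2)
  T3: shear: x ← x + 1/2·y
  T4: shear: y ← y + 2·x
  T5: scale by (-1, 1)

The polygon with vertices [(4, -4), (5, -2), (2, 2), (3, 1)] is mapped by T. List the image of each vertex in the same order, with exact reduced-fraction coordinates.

image vertices: (-10, 28), (-19/2, 23), (-1, -2), (-7/2, 5)

T1 reflect across y = 0: (4, -4) → (4, 4); (5, -2) → (5, 2); (2, 2) → (2, -2); (3, 1) → (3, -1)
T2 scale by (3/2, 2): (4, 4) → (6, 8); (5, 2) → (15/2, 4); (2, -2) → (3, -4); (3, -1) → (9/2, -2)
T3 shear: x ← x + 1/2·y: (6, 8) → (10, 8); (15/2, 4) → (19/2, 4); (3, -4) → (1, -4); (9/2, -2) → (7/2, -2)
T4 shear: y ← y + 2·x: (10, 8) → (10, 28); (19/2, 4) → (19/2, 23); (1, -4) → (1, -2); (7/2, -2) → (7/2, 5)
T5 scale by (-1, 1): (10, 28) → (-10, 28); (19/2, 23) → (-19/2, 23); (1, -2) → (-1, -2); (7/2, 5) → (-7/2, 5)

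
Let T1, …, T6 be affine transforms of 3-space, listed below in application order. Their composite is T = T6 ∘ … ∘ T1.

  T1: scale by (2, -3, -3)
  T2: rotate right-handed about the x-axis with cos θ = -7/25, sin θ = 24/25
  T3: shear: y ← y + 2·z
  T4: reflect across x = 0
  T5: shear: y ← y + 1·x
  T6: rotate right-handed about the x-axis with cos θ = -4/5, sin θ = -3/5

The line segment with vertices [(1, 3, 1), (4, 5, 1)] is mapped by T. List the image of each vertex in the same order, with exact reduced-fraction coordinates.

T1 scale by (2, -3, -3): (1, 3, 1) → (2, -9, -3); (4, 5, 1) → (8, -15, -3)
T2 rotate right-handed about the x-axis with cos θ = -7/25, sin θ = 24/25: (2, -9, -3) → (2, 27/5, -39/5); (8, -15, -3) → (8, 177/25, -339/25)
T3 shear: y ← y + 2·z: (2, 27/5, -39/5) → (2, -51/5, -39/5); (8, 177/25, -339/25) → (8, -501/25, -339/25)
T4 reflect across x = 0: (2, -51/5, -39/5) → (-2, -51/5, -39/5); (8, -501/25, -339/25) → (-8, -501/25, -339/25)
T5 shear: y ← y + 1·x: (-2, -51/5, -39/5) → (-2, -61/5, -39/5); (-8, -501/25, -339/25) → (-8, -701/25, -339/25)
T6 rotate right-handed about the x-axis with cos θ = -4/5, sin θ = -3/5: (-2, -61/5, -39/5) → (-2, 127/25, 339/25); (-8, -701/25, -339/25) → (-8, 1787/125, 3459/125)

image vertices: (-2, 127/25, 339/25), (-8, 1787/125, 3459/125)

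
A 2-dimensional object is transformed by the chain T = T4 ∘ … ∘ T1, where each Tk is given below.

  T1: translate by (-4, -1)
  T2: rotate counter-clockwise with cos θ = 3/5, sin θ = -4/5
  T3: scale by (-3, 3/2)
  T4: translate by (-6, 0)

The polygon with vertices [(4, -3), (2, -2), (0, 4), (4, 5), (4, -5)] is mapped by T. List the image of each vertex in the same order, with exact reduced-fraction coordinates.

image vertices: (18/5, -18/5), (24/5, -3/10), (-6, 15/2), (-78/5, 18/5), (42/5, -27/5)

T1 translate by (-4, -1): (4, -3) → (0, -4); (2, -2) → (-2, -3); (0, 4) → (-4, 3); (4, 5) → (0, 4); (4, -5) → (0, -6)
T2 rotate counter-clockwise with cos θ = 3/5, sin θ = -4/5: (0, -4) → (-16/5, -12/5); (-2, -3) → (-18/5, -1/5); (-4, 3) → (0, 5); (0, 4) → (16/5, 12/5); (0, -6) → (-24/5, -18/5)
T3 scale by (-3, 3/2): (-16/5, -12/5) → (48/5, -18/5); (-18/5, -1/5) → (54/5, -3/10); (0, 5) → (0, 15/2); (16/5, 12/5) → (-48/5, 18/5); (-24/5, -18/5) → (72/5, -27/5)
T4 translate by (-6, 0): (48/5, -18/5) → (18/5, -18/5); (54/5, -3/10) → (24/5, -3/10); (0, 15/2) → (-6, 15/2); (-48/5, 18/5) → (-78/5, 18/5); (72/5, -27/5) → (42/5, -27/5)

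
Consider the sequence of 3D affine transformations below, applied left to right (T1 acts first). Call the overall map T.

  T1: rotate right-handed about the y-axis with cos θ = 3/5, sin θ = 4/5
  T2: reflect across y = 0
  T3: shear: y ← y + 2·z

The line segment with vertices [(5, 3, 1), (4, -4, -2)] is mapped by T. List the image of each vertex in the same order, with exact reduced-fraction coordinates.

image vertices: (19/5, -49/5, -17/5), (4/5, -24/5, -22/5)

T1 rotate right-handed about the y-axis with cos θ = 3/5, sin θ = 4/5: (5, 3, 1) → (19/5, 3, -17/5); (4, -4, -2) → (4/5, -4, -22/5)
T2 reflect across y = 0: (19/5, 3, -17/5) → (19/5, -3, -17/5); (4/5, -4, -22/5) → (4/5, 4, -22/5)
T3 shear: y ← y + 2·z: (19/5, -3, -17/5) → (19/5, -49/5, -17/5); (4/5, 4, -22/5) → (4/5, -24/5, -22/5)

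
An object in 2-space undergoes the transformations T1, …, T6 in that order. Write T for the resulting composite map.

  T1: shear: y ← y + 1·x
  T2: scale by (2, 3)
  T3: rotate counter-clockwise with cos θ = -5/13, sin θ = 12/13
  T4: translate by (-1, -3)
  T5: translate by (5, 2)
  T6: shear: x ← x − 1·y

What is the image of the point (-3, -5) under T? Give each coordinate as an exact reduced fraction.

T1 shear: y ← y + 1·x: (-3, -5) → (-3, -8)
T2 scale by (2, 3): (-3, -8) → (-6, -24)
T3 rotate counter-clockwise with cos θ = -5/13, sin θ = 12/13: (-6, -24) → (318/13, 48/13)
T4 translate by (-1, -3): (318/13, 48/13) → (305/13, 9/13)
T5 translate by (5, 2): (305/13, 9/13) → (370/13, 35/13)
T6 shear: x ← x − 1·y: (370/13, 35/13) → (335/13, 35/13)

T(p) = (335/13, 35/13)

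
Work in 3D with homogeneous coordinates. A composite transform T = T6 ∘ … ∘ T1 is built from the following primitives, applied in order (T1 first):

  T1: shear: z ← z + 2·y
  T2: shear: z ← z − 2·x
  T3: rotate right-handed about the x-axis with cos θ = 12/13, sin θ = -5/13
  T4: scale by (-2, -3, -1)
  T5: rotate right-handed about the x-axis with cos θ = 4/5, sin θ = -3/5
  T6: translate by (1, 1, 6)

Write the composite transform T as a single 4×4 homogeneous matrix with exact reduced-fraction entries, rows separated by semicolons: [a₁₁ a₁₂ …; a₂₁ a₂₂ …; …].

T = [-2 0 0 1; 192/65 -321/65 -96/65 1; 6/65 122/65 -3/65 6; 0 0 0 1]

T1 = [1 0 0 0; 0 1 0 0; 0 2 1 0; 0 0 0 1]
T2·T1 = [1 0 0 0; 0 1 0 0; -2 2 1 0; 0 0 0 1]
T3·…·T1 = [1 0 0 0; -10/13 22/13 5/13 0; -24/13 19/13 12/13 0; 0 0 0 1]
T4·…·T1 = [-2 0 0 0; 30/13 -66/13 -15/13 0; 24/13 -19/13 -12/13 0; 0 0 0 1]
T5·…·T1 = [-2 0 0 0; 192/65 -321/65 -96/65 0; 6/65 122/65 -3/65 0; 0 0 0 1]
T6·…·T1 = [-2 0 0 1; 192/65 -321/65 -96/65 1; 6/65 122/65 -3/65 6; 0 0 0 1]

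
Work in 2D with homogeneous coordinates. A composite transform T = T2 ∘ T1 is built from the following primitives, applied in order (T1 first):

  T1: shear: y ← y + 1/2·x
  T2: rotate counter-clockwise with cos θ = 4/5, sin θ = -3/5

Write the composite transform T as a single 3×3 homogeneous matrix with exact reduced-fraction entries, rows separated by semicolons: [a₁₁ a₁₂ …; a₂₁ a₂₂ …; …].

T = [11/10 3/5 0; -1/5 4/5 0; 0 0 1]

T1 = [1 0 0; 1/2 1 0; 0 0 1]
T2·T1 = [11/10 3/5 0; -1/5 4/5 0; 0 0 1]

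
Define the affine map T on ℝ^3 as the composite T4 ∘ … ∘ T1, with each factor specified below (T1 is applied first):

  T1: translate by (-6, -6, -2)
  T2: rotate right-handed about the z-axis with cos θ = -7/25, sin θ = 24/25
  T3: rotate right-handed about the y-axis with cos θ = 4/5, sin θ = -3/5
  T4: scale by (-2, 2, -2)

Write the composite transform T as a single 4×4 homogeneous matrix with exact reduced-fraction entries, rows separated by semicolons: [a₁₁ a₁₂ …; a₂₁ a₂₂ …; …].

T = [56/125 192/125 6/5 -1788/125; 48/25 -14/25 0 -204/25; 42/125 144/125 -8/5 -716/125; 0 0 0 1]

T1 = [1 0 0 -6; 0 1 0 -6; 0 0 1 -2; 0 0 0 1]
T2·T1 = [-7/25 -24/25 0 186/25; 24/25 -7/25 0 -102/25; 0 0 1 -2; 0 0 0 1]
T3·…·T1 = [-28/125 -96/125 -3/5 894/125; 24/25 -7/25 0 -102/25; -21/125 -72/125 4/5 358/125; 0 0 0 1]
T4·…·T1 = [56/125 192/125 6/5 -1788/125; 48/25 -14/25 0 -204/25; 42/125 144/125 -8/5 -716/125; 0 0 0 1]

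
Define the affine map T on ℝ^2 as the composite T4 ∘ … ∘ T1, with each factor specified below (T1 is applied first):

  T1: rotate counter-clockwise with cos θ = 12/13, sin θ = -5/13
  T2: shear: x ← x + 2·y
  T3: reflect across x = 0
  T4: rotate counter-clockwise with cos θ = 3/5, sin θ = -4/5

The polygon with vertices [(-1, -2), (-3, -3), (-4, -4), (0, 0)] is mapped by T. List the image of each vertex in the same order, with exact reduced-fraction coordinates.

T1 rotate counter-clockwise with cos θ = 12/13, sin θ = -5/13: (-1, -2) → (-22/13, -19/13); (-3, -3) → (-51/13, -21/13); (-4, -4) → (-68/13, -28/13); (0, 0) → (0, 0)
T2 shear: x ← x + 2·y: (-22/13, -19/13) → (-60/13, -19/13); (-51/13, -21/13) → (-93/13, -21/13); (-68/13, -28/13) → (-124/13, -28/13); (0, 0) → (0, 0)
T3 reflect across x = 0: (-60/13, -19/13) → (60/13, -19/13); (-93/13, -21/13) → (93/13, -21/13); (-124/13, -28/13) → (124/13, -28/13); (0, 0) → (0, 0)
T4 rotate counter-clockwise with cos θ = 3/5, sin θ = -4/5: (60/13, -19/13) → (8/5, -297/65); (93/13, -21/13) → (3, -87/13); (124/13, -28/13) → (4, -116/13); (0, 0) → (0, 0)

image vertices: (8/5, -297/65), (3, -87/13), (4, -116/13), (0, 0)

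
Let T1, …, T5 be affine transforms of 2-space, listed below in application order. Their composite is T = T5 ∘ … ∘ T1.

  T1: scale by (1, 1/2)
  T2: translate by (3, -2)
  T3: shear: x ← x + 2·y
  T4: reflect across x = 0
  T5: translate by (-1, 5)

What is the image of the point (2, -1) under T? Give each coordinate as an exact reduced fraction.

T1 scale by (1, 1/2): (2, -1) → (2, -1/2)
T2 translate by (3, -2): (2, -1/2) → (5, -5/2)
T3 shear: x ← x + 2·y: (5, -5/2) → (0, -5/2)
T4 reflect across x = 0: (0, -5/2) → (0, -5/2)
T5 translate by (-1, 5): (0, -5/2) → (-1, 5/2)

T(p) = (-1, 5/2)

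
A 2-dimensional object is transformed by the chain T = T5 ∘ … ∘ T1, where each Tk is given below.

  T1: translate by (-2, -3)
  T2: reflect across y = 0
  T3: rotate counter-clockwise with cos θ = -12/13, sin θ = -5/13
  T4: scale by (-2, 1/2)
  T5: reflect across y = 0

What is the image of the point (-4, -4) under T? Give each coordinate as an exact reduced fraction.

T(p) = (-214/13, 27/13)

T1 translate by (-2, -3): (-4, -4) → (-6, -7)
T2 reflect across y = 0: (-6, -7) → (-6, 7)
T3 rotate counter-clockwise with cos θ = -12/13, sin θ = -5/13: (-6, 7) → (107/13, -54/13)
T4 scale by (-2, 1/2): (107/13, -54/13) → (-214/13, -27/13)
T5 reflect across y = 0: (-214/13, -27/13) → (-214/13, 27/13)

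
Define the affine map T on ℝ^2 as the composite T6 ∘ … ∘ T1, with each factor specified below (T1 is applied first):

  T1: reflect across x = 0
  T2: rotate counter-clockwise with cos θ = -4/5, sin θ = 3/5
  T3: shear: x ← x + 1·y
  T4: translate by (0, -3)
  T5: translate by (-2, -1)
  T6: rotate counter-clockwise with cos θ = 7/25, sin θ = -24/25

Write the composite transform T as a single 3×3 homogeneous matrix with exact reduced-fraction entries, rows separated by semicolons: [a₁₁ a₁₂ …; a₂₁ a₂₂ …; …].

T = [-13/25 -29/25 -22/5; -9/25 28/25 4/5; 0 0 1]

T1 = [-1 0 0; 0 1 0; 0 0 1]
T2·T1 = [4/5 -3/5 0; -3/5 -4/5 0; 0 0 1]
T3·…·T1 = [1/5 -7/5 0; -3/5 -4/5 0; 0 0 1]
T4·…·T1 = [1/5 -7/5 0; -3/5 -4/5 -3; 0 0 1]
T5·…·T1 = [1/5 -7/5 -2; -3/5 -4/5 -4; 0 0 1]
T6·…·T1 = [-13/25 -29/25 -22/5; -9/25 28/25 4/5; 0 0 1]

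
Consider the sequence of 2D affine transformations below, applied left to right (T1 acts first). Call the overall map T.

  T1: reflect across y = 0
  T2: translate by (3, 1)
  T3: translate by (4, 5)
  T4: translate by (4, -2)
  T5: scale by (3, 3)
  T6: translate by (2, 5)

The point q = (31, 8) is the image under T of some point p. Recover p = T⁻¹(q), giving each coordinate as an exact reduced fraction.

p = (-4/3, 3)

T1 = [1 0 0; 0 -1 0; 0 0 1]
T2·T1 = [1 0 3; 0 -1 1; 0 0 1]
T3·…·T1 = [1 0 7; 0 -1 6; 0 0 1]
T4·…·T1 = [1 0 11; 0 -1 4; 0 0 1]
T5·…·T1 = [3 0 33; 0 -3 12; 0 0 1]
T6·…·T1 = [3 0 35; 0 -3 17; 0 0 1]
det M = -9; M⁻¹ = [1/3 0 -35/3; 0 -1/3 17/3; 0 0 1]
M⁻¹ · (31, 8)ᵀ = (-4/3, 3)ᵀ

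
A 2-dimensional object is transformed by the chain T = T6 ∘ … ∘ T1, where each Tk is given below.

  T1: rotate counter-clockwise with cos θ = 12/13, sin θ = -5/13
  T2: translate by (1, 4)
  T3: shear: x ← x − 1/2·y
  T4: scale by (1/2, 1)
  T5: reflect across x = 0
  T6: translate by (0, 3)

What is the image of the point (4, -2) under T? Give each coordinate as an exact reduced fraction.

T(p) = (-47/26, 47/13)

T1 rotate counter-clockwise with cos θ = 12/13, sin θ = -5/13: (4, -2) → (38/13, -44/13)
T2 translate by (1, 4): (38/13, -44/13) → (51/13, 8/13)
T3 shear: x ← x − 1/2·y: (51/13, 8/13) → (47/13, 8/13)
T4 scale by (1/2, 1): (47/13, 8/13) → (47/26, 8/13)
T5 reflect across x = 0: (47/26, 8/13) → (-47/26, 8/13)
T6 translate by (0, 3): (-47/26, 8/13) → (-47/26, 47/13)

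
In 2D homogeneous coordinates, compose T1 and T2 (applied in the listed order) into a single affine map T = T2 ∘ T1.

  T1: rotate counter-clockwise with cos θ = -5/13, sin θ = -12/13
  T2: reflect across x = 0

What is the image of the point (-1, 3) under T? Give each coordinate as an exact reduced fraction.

T(p) = (-41/13, -3/13)

T1 rotate counter-clockwise with cos θ = -5/13, sin θ = -12/13: (-1, 3) → (41/13, -3/13)
T2 reflect across x = 0: (41/13, -3/13) → (-41/13, -3/13)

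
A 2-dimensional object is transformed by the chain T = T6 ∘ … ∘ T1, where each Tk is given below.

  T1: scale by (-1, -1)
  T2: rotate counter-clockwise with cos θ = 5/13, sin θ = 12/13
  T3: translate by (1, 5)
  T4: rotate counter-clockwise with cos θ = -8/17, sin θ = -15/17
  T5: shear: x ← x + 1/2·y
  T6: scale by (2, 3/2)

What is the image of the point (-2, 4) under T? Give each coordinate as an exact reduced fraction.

T(p) = (-683/221, -4851/442)

T1 scale by (-1, -1): (-2, 4) → (2, -4)
T2 rotate counter-clockwise with cos θ = 5/13, sin θ = 12/13: (2, -4) → (58/13, 4/13)
T3 translate by (1, 5): (58/13, 4/13) → (71/13, 69/13)
T4 rotate counter-clockwise with cos θ = -8/17, sin θ = -15/17: (71/13, 69/13) → (467/221, -1617/221)
T5 shear: x ← x + 1/2·y: (467/221, -1617/221) → (-683/442, -1617/221)
T6 scale by (2, 3/2): (-683/442, -1617/221) → (-683/221, -4851/442)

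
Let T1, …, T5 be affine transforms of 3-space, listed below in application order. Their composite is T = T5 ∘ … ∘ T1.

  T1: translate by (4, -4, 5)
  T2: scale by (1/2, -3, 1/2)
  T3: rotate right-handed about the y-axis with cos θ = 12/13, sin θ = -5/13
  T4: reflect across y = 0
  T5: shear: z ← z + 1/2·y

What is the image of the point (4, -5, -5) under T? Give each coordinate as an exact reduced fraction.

T1 translate by (4, -4, 5): (4, -5, -5) → (8, -9, 0)
T2 scale by (1/2, -3, 1/2): (8, -9, 0) → (4, 27, 0)
T3 rotate right-handed about the y-axis with cos θ = 12/13, sin θ = -5/13: (4, 27, 0) → (48/13, 27, 20/13)
T4 reflect across y = 0: (48/13, 27, 20/13) → (48/13, -27, 20/13)
T5 shear: z ← z + 1/2·y: (48/13, -27, 20/13) → (48/13, -27, -311/26)

T(p) = (48/13, -27, -311/26)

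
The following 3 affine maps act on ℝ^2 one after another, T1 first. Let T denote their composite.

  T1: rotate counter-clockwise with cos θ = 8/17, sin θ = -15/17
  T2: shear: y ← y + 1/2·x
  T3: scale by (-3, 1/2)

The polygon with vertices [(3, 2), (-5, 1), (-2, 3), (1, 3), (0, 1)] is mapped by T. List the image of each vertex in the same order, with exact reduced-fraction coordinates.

T1 rotate counter-clockwise with cos θ = 8/17, sin θ = -15/17: (3, 2) → (54/17, -29/17); (-5, 1) → (-25/17, 83/17); (-2, 3) → (29/17, 54/17); (1, 3) → (53/17, 9/17); (0, 1) → (15/17, 8/17)
T2 shear: y ← y + 1/2·x: (54/17, -29/17) → (54/17, -2/17); (-25/17, 83/17) → (-25/17, 141/34); (29/17, 54/17) → (29/17, 137/34); (53/17, 9/17) → (53/17, 71/34); (15/17, 8/17) → (15/17, 31/34)
T3 scale by (-3, 1/2): (54/17, -2/17) → (-162/17, -1/17); (-25/17, 141/34) → (75/17, 141/68); (29/17, 137/34) → (-87/17, 137/68); (53/17, 71/34) → (-159/17, 71/68); (15/17, 31/34) → (-45/17, 31/68)

image vertices: (-162/17, -1/17), (75/17, 141/68), (-87/17, 137/68), (-159/17, 71/68), (-45/17, 31/68)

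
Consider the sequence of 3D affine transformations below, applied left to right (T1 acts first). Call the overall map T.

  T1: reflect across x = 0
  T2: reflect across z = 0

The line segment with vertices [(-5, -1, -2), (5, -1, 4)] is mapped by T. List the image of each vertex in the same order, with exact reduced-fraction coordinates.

T1 reflect across x = 0: (-5, -1, -2) → (5, -1, -2); (5, -1, 4) → (-5, -1, 4)
T2 reflect across z = 0: (5, -1, -2) → (5, -1, 2); (-5, -1, 4) → (-5, -1, -4)

image vertices: (5, -1, 2), (-5, -1, -4)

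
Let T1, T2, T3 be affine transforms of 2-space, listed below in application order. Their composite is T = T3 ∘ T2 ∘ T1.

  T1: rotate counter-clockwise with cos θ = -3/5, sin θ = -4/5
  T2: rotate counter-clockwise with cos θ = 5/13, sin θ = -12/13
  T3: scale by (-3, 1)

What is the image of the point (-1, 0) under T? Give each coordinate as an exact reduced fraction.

T1 rotate counter-clockwise with cos θ = -3/5, sin θ = -4/5: (-1, 0) → (3/5, 4/5)
T2 rotate counter-clockwise with cos θ = 5/13, sin θ = -12/13: (3/5, 4/5) → (63/65, -16/65)
T3 scale by (-3, 1): (63/65, -16/65) → (-189/65, -16/65)

T(p) = (-189/65, -16/65)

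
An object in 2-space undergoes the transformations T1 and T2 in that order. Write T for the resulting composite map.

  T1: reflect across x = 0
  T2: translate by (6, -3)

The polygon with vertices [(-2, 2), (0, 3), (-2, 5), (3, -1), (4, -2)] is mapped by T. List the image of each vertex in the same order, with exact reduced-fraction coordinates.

T1 reflect across x = 0: (-2, 2) → (2, 2); (0, 3) → (0, 3); (-2, 5) → (2, 5); (3, -1) → (-3, -1); (4, -2) → (-4, -2)
T2 translate by (6, -3): (2, 2) → (8, -1); (0, 3) → (6, 0); (2, 5) → (8, 2); (-3, -1) → (3, -4); (-4, -2) → (2, -5)

image vertices: (8, -1), (6, 0), (8, 2), (3, -4), (2, -5)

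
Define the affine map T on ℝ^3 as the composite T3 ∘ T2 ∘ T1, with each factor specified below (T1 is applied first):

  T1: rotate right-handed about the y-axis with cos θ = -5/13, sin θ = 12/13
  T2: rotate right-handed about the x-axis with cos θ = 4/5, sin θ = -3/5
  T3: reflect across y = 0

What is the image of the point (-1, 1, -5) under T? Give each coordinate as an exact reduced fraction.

T(p) = (-55/13, -163/65, 109/65)

T1 rotate right-handed about the y-axis with cos θ = -5/13, sin θ = 12/13: (-1, 1, -5) → (-55/13, 1, 37/13)
T2 rotate right-handed about the x-axis with cos θ = 4/5, sin θ = -3/5: (-55/13, 1, 37/13) → (-55/13, 163/65, 109/65)
T3 reflect across y = 0: (-55/13, 163/65, 109/65) → (-55/13, -163/65, 109/65)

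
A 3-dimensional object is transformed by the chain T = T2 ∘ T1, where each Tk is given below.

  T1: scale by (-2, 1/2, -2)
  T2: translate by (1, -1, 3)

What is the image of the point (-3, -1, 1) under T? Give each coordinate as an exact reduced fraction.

T1 scale by (-2, 1/2, -2): (-3, -1, 1) → (6, -1/2, -2)
T2 translate by (1, -1, 3): (6, -1/2, -2) → (7, -3/2, 1)

T(p) = (7, -3/2, 1)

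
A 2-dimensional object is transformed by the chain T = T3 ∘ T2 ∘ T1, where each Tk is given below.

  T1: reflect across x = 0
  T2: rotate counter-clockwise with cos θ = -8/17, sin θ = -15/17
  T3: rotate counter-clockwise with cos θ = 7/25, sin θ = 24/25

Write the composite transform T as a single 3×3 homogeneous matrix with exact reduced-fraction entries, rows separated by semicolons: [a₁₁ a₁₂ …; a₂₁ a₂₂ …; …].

T1 = [-1 0 0; 0 1 0; 0 0 1]
T2·T1 = [8/17 15/17 0; 15/17 -8/17 0; 0 0 1]
T3·…·T1 = [-304/425 297/425 0; 297/425 304/425 0; 0 0 1]

T = [-304/425 297/425 0; 297/425 304/425 0; 0 0 1]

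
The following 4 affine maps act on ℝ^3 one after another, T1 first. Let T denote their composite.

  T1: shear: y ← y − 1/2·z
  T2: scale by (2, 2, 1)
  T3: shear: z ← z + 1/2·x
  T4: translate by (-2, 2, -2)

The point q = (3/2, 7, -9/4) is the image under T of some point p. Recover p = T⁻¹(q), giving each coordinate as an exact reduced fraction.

p = (7/4, 3/2, -2)

T1 = [1 0 0 0; 0 1 -1/2 0; 0 0 1 0; 0 0 0 1]
T2·T1 = [2 0 0 0; 0 2 -1 0; 0 0 1 0; 0 0 0 1]
T3·…·T1 = [2 0 0 0; 0 2 -1 0; 1 0 1 0; 0 0 0 1]
T4·…·T1 = [2 0 0 -2; 0 2 -1 2; 1 0 1 -2; 0 0 0 1]
det M = 4; M⁻¹ = [1/2 0 0 1; -1/4 1/2 1/2 -1/2; -1/2 0 1 1; 0 0 0 1]
M⁻¹ · (3/2, 7, -9/4)ᵀ = (7/4, 3/2, -2)ᵀ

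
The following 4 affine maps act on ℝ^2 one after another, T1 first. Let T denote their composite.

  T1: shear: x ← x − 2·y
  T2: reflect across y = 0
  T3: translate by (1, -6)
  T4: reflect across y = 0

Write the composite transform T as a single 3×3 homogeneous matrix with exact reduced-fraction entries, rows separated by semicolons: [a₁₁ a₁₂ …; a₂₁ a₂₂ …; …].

T1 = [1 -2 0; 0 1 0; 0 0 1]
T2·T1 = [1 -2 0; 0 -1 0; 0 0 1]
T3·…·T1 = [1 -2 1; 0 -1 -6; 0 0 1]
T4·…·T1 = [1 -2 1; 0 1 6; 0 0 1]

T = [1 -2 1; 0 1 6; 0 0 1]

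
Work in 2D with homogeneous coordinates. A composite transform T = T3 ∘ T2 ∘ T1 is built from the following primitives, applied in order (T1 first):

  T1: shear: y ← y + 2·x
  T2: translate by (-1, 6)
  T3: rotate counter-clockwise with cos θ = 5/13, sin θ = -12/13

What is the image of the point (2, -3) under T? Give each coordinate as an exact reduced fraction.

T(p) = (89/13, 23/13)

T1 shear: y ← y + 2·x: (2, -3) → (2, 1)
T2 translate by (-1, 6): (2, 1) → (1, 7)
T3 rotate counter-clockwise with cos θ = 5/13, sin θ = -12/13: (1, 7) → (89/13, 23/13)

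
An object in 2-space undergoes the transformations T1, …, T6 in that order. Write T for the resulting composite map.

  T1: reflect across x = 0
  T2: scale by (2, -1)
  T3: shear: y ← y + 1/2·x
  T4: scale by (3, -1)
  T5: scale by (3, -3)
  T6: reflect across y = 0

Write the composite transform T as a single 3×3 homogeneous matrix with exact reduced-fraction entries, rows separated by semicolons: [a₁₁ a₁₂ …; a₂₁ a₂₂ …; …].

T = [-18 0 0; 3 3 0; 0 0 1]

T1 = [-1 0 0; 0 1 0; 0 0 1]
T2·T1 = [-2 0 0; 0 -1 0; 0 0 1]
T3·…·T1 = [-2 0 0; -1 -1 0; 0 0 1]
T4·…·T1 = [-6 0 0; 1 1 0; 0 0 1]
T5·…·T1 = [-18 0 0; -3 -3 0; 0 0 1]
T6·…·T1 = [-18 0 0; 3 3 0; 0 0 1]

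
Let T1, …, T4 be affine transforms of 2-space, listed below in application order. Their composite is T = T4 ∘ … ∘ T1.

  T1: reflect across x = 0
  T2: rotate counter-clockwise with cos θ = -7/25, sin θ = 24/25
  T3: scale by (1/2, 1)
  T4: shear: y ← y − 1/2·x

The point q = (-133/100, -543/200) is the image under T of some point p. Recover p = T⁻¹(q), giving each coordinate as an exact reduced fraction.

p = (5/2, 7/2)

T1 = [-1 0 0; 0 1 0; 0 0 1]
T2·T1 = [7/25 -24/25 0; -24/25 -7/25 0; 0 0 1]
T3·…·T1 = [7/50 -12/25 0; -24/25 -7/25 0; 0 0 1]
T4·…·T1 = [7/50 -12/25 0; -103/100 -1/25 0; 0 0 1]
det M = -1/2; M⁻¹ = [2/25 -24/25 0; -103/50 -7/25 0; 0 0 1]
M⁻¹ · (-133/100, -543/200)ᵀ = (5/2, 7/2)ᵀ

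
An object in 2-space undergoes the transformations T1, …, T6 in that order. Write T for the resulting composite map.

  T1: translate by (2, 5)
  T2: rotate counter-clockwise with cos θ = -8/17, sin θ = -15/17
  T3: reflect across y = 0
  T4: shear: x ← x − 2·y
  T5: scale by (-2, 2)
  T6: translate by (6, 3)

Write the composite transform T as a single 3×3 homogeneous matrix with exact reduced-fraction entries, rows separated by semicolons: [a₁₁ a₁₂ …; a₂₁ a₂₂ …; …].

T = [76/17 2/17 264/17; 30/17 16/17 191/17; 0 0 1]

T1 = [1 0 2; 0 1 5; 0 0 1]
T2·T1 = [-8/17 15/17 59/17; -15/17 -8/17 -70/17; 0 0 1]
T3·…·T1 = [-8/17 15/17 59/17; 15/17 8/17 70/17; 0 0 1]
T4·…·T1 = [-38/17 -1/17 -81/17; 15/17 8/17 70/17; 0 0 1]
T5·…·T1 = [76/17 2/17 162/17; 30/17 16/17 140/17; 0 0 1]
T6·…·T1 = [76/17 2/17 264/17; 30/17 16/17 191/17; 0 0 1]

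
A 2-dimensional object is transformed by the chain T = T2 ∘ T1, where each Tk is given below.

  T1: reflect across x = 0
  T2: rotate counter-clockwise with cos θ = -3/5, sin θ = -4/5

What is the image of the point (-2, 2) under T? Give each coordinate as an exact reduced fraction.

T(p) = (2/5, -14/5)

T1 reflect across x = 0: (-2, 2) → (2, 2)
T2 rotate counter-clockwise with cos θ = -3/5, sin θ = -4/5: (2, 2) → (2/5, -14/5)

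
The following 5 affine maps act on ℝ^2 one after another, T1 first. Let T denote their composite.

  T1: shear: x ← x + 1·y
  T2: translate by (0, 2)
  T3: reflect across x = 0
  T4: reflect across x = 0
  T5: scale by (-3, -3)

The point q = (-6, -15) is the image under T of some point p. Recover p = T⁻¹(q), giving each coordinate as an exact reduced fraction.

T1 = [1 1 0; 0 1 0; 0 0 1]
T2·T1 = [1 1 0; 0 1 2; 0 0 1]
T3·…·T1 = [-1 -1 0; 0 1 2; 0 0 1]
T4·…·T1 = [1 1 0; 0 1 2; 0 0 1]
T5·…·T1 = [-3 -3 0; 0 -3 -6; 0 0 1]
det M = 9; M⁻¹ = [-1/3 1/3 2; 0 -1/3 -2; 0 0 1]
M⁻¹ · (-6, -15)ᵀ = (-1, 3)ᵀ

p = (-1, 3)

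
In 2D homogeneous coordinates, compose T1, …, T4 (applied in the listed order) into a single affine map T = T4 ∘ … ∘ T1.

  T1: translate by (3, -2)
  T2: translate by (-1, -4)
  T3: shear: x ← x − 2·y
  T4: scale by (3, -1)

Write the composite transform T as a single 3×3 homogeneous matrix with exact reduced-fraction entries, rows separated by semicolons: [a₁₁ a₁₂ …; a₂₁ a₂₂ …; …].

T1 = [1 0 3; 0 1 -2; 0 0 1]
T2·T1 = [1 0 2; 0 1 -6; 0 0 1]
T3·…·T1 = [1 -2 14; 0 1 -6; 0 0 1]
T4·…·T1 = [3 -6 42; 0 -1 6; 0 0 1]

T = [3 -6 42; 0 -1 6; 0 0 1]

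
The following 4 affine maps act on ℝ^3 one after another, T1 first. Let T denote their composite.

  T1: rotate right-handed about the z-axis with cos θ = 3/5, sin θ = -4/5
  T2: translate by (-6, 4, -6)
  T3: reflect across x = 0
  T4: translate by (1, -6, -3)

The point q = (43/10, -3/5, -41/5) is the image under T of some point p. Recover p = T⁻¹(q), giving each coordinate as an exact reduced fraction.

p = (1/2, 3, 4/5)

T1 = [3/5 4/5 0 0; -4/5 3/5 0 0; 0 0 1 0; 0 0 0 1]
T2·T1 = [3/5 4/5 0 -6; -4/5 3/5 0 4; 0 0 1 -6; 0 0 0 1]
T3·…·T1 = [-3/5 -4/5 0 6; -4/5 3/5 0 4; 0 0 1 -6; 0 0 0 1]
T4·…·T1 = [-3/5 -4/5 0 7; -4/5 3/5 0 -2; 0 0 1 -9; 0 0 0 1]
det M = -1; M⁻¹ = [-3/5 -4/5 0 13/5; -4/5 3/5 0 34/5; 0 0 1 9; 0 0 0 1]
M⁻¹ · (43/10, -3/5, -41/5)ᵀ = (1/2, 3, 4/5)ᵀ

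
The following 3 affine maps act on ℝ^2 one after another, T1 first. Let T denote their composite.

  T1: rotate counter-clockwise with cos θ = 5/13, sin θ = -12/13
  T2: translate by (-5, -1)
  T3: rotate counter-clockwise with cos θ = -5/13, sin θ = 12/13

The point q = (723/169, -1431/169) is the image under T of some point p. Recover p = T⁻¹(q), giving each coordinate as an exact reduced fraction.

p = (-2, -4)

T1 = [5/13 12/13 0; -12/13 5/13 0; 0 0 1]
T2·T1 = [5/13 12/13 -5; -12/13 5/13 -1; 0 0 1]
T3·…·T1 = [119/169 -120/169 37/13; 120/169 119/169 -55/13; 0 0 1]
det M = 1; M⁻¹ = [119/169 120/169 1; -120/169 119/169 5; 0 0 1]
M⁻¹ · (723/169, -1431/169)ᵀ = (-2, -4)ᵀ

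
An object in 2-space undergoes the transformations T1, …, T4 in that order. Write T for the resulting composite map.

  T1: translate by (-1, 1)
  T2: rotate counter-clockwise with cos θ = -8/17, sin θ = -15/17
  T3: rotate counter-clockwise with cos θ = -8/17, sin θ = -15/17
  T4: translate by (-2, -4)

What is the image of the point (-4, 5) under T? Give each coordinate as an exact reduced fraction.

T(p) = (-1213/289, -3322/289)

T1 translate by (-1, 1): (-4, 5) → (-5, 6)
T2 rotate counter-clockwise with cos θ = -8/17, sin θ = -15/17: (-5, 6) → (130/17, 27/17)
T3 rotate counter-clockwise with cos θ = -8/17, sin θ = -15/17: (130/17, 27/17) → (-635/289, -2166/289)
T4 translate by (-2, -4): (-635/289, -2166/289) → (-1213/289, -3322/289)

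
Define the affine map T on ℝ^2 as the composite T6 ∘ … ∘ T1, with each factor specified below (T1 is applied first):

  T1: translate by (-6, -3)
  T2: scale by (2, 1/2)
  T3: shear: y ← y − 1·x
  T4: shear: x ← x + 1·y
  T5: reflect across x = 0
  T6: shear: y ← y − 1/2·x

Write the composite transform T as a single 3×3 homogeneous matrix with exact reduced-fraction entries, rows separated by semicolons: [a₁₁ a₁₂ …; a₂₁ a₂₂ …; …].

T = [0 -1/2 3/2; -2 3/4 39/4; 0 0 1]

T1 = [1 0 -6; 0 1 -3; 0 0 1]
T2·T1 = [2 0 -12; 0 1/2 -3/2; 0 0 1]
T3·…·T1 = [2 0 -12; -2 1/2 21/2; 0 0 1]
T4·…·T1 = [0 1/2 -3/2; -2 1/2 21/2; 0 0 1]
T5·…·T1 = [0 -1/2 3/2; -2 1/2 21/2; 0 0 1]
T6·…·T1 = [0 -1/2 3/2; -2 3/4 39/4; 0 0 1]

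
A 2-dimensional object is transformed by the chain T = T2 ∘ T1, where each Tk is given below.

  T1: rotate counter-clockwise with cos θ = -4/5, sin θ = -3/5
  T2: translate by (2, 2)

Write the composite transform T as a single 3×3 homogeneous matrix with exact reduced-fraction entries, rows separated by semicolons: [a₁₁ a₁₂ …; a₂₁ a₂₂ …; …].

T = [-4/5 3/5 2; -3/5 -4/5 2; 0 0 1]

T1 = [-4/5 3/5 0; -3/5 -4/5 0; 0 0 1]
T2·T1 = [-4/5 3/5 2; -3/5 -4/5 2; 0 0 1]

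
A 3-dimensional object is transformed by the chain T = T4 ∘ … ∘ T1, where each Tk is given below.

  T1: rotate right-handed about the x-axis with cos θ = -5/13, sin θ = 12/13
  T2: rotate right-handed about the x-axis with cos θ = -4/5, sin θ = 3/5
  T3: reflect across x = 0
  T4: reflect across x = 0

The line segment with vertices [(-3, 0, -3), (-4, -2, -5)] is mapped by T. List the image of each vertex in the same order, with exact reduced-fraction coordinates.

image vertices: (-3, -189/65, 48/65), (-4, -283/65, 206/65)

T1 rotate right-handed about the x-axis with cos θ = -5/13, sin θ = 12/13: (-3, 0, -3) → (-3, 36/13, 15/13); (-4, -2, -5) → (-4, 70/13, 1/13)
T2 rotate right-handed about the x-axis with cos θ = -4/5, sin θ = 3/5: (-3, 36/13, 15/13) → (-3, -189/65, 48/65); (-4, 70/13, 1/13) → (-4, -283/65, 206/65)
T3 reflect across x = 0: (-3, -189/65, 48/65) → (3, -189/65, 48/65); (-4, -283/65, 206/65) → (4, -283/65, 206/65)
T4 reflect across x = 0: (3, -189/65, 48/65) → (-3, -189/65, 48/65); (4, -283/65, 206/65) → (-4, -283/65, 206/65)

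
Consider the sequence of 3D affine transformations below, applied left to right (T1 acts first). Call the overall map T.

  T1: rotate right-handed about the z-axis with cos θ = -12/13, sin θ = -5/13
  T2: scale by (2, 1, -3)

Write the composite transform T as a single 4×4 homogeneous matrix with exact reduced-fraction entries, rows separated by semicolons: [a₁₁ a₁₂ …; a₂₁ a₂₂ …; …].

T1 = [-12/13 5/13 0 0; -5/13 -12/13 0 0; 0 0 1 0; 0 0 0 1]
T2·T1 = [-24/13 10/13 0 0; -5/13 -12/13 0 0; 0 0 -3 0; 0 0 0 1]

T = [-24/13 10/13 0 0; -5/13 -12/13 0 0; 0 0 -3 0; 0 0 0 1]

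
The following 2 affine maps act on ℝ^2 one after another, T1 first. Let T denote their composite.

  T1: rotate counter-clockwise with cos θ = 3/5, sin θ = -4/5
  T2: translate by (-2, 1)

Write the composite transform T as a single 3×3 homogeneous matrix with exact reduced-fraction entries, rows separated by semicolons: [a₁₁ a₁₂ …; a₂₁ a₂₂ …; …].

T = [3/5 4/5 -2; -4/5 3/5 1; 0 0 1]

T1 = [3/5 4/5 0; -4/5 3/5 0; 0 0 1]
T2·T1 = [3/5 4/5 -2; -4/5 3/5 1; 0 0 1]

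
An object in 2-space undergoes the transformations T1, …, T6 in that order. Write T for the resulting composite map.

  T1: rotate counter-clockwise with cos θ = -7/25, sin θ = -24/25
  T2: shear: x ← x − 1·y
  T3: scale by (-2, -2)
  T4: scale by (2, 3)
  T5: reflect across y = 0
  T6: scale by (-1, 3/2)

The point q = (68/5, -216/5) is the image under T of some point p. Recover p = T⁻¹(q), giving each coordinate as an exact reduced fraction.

p = (5, 0)

T1 = [-7/25 24/25 0; -24/25 -7/25 0; 0 0 1]
T2·T1 = [17/25 31/25 0; -24/25 -7/25 0; 0 0 1]
T3·…·T1 = [-34/25 -62/25 0; 48/25 14/25 0; 0 0 1]
T4·…·T1 = [-68/25 -124/25 0; 144/25 42/25 0; 0 0 1]
T5·…·T1 = [-68/25 -124/25 0; -144/25 -42/25 0; 0 0 1]
T6·…·T1 = [68/25 124/25 0; -216/25 -63/25 0; 0 0 1]
det M = 36; M⁻¹ = [-7/100 -31/225 0; 6/25 17/225 0; 0 0 1]
M⁻¹ · (68/5, -216/5)ᵀ = (5, 0)ᵀ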